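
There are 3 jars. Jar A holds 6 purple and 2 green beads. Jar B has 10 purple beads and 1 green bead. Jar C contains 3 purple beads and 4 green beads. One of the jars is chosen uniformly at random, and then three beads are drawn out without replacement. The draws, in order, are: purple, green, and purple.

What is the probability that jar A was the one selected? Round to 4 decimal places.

0.4653

Compute the likelihood of the observed sequence for each case: P(data | jar A) = (6/8)(2/7)(5/6) = 0.17857; P(data | jar B) = (10/11)(1/10)(9/9) = 0.090909; P(data | jar C) = (3/7)(4/6)(2/5) = 0.11429.
Multiplying each by its prior: 1/3 · 0.17857 = 0.059524, 1/3 · 0.090909 = 0.030303, 1/3 · 0.11429 = 0.038095; with total 0.12792.
Hence P(jar A | data) = (0.059524) / (0.12792) = 0.46531.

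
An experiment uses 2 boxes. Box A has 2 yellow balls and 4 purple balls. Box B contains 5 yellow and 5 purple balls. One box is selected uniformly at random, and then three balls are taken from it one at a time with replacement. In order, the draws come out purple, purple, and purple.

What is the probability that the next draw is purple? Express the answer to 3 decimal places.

0.617

For each hypothesis, P(data | H) works out to: P(data | box A) = (4/6)(4/6)(4/6) = 8/27; P(data | box B) = (5/10)(5/10)(5/10) = 1/8.
The prior-weighted likelihoods are 1/2 · 8/27 = 4/27, 1/2 · 1/8 = 1/16; these sum to 91/432.
Normalising, the posterior is P(box A | data) = 64/91, P(box B | data) = 27/91.
So P(purple next | data) = Σ P(purple next | H) P(H | data) = (2/3)(64/91) + (1/2)(27/91) = 337/546.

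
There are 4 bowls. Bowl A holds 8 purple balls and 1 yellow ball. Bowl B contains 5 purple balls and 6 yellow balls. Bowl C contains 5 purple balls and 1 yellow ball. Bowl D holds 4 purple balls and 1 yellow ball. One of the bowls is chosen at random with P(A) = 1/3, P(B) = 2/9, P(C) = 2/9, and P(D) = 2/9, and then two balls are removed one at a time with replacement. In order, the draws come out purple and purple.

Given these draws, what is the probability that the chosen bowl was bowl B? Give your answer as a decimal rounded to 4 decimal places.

For each hypothesis, P(data | H) works out to: P(data | bowl A) = (8/9)(8/9) = 0.79012; P(data | bowl B) = (5/11)(5/11) = 0.20661; P(data | bowl C) = (5/6)(5/6) = 0.69444; P(data | bowl D) = (4/5)(4/5) = 0.64.
Weighting by the prior gives 1/3 · 0.79012 = 0.26337, 2/9 · 0.20661 = 0.045914, 2/9 · 0.69444 = 0.15432, 2/9 · 0.64 = 0.14222; summing to 0.60583.
Hence P(bowl B | data) = (0.045914) / (0.60583) = 0.075786.

0.0758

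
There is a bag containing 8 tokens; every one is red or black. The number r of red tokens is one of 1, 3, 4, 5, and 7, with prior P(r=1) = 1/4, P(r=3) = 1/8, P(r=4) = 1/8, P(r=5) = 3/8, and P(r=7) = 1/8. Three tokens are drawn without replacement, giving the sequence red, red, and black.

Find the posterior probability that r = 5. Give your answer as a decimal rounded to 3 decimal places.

Under each hypothesis, the probability of the observed sequence is: P(data | r = 1) = (1/8)(0/7) = 0; P(data | r = 3) = (3/8)(2/7)(5/6) = 5/56; P(data | r = 4) = (4/8)(3/7)(4/6) = 1/7; P(data | r = 5) = (5/8)(4/7)(3/6) = 5/28; P(data | r = 7) = (7/8)(6/7)(1/6) = 1/8.
The prior-weighted likelihoods are 1/4 · 0 = 0, 1/8 · 5/56 = 5/448, 1/8 · 1/7 = 1/56, 3/8 · 5/28 = 15/224, 1/8 · 1/8 = 1/64; these sum to 25/224.
By Bayes' rule, P(r = 5 | data) = (15/224) / (25/224) = 3/5.

0.600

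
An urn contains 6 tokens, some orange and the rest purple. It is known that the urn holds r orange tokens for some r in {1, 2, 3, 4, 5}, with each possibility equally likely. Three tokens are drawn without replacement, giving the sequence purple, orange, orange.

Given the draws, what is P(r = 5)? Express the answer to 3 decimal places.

0.286

Under each hypothesis, the probability of the observed sequence is: P(data | r = 1) = (5/6)(1/5)(0/4) = 0; P(data | r = 2) = (4/6)(2/5)(1/4) = 1/15; P(data | r = 3) = (3/6)(3/5)(2/4) = 3/20; P(data | r = 4) = (2/6)(4/5)(3/4) = 1/5; P(data | r = 5) = (1/6)(5/5)(4/4) = 1/6.
Multiplying each by its prior: 1/5 · 0 = 0, 1/5 · 1/15 = 1/75, 1/5 · 3/20 = 3/100, 1/5 · 1/5 = 1/25, 1/5 · 1/6 = 1/30; these sum to 7/60.
Therefore the posterior P(r = 5 | data) = (1/30) / (7/60) = 2/7.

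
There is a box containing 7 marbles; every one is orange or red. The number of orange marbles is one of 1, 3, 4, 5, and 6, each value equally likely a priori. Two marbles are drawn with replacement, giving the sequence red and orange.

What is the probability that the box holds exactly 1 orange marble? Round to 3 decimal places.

0.130

The likelihood of the observed sequence under each hypothesis: P(data | r = 1) = (6/7)(1/7) = 6/49; P(data | r = 3) = (4/7)(3/7) = 12/49; P(data | r = 4) = (3/7)(4/7) = 12/49; P(data | r = 5) = (2/7)(5/7) = 10/49; P(data | r = 6) = (1/7)(6/7) = 6/49.
The prior-weighted likelihoods are 1/5 · 6/49 = 6/245, 1/5 · 12/49 = 12/245, 1/5 · 12/49 = 12/245, 1/5 · 10/49 = 2/49, 1/5 · 6/49 = 6/245; with total 46/245.
So P(r = 1 | data) = (6/245) / (46/245) = 3/23.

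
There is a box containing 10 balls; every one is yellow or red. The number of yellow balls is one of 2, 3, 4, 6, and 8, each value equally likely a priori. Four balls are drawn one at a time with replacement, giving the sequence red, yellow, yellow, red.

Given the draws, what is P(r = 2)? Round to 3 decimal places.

The likelihood of the observed sequence under each hypothesis: P(data | r = 2) = (8/10)(2/10)(2/10)(8/10) = 0.0256; P(data | r = 3) = (7/10)(3/10)(3/10)(7/10) = 0.0441; P(data | r = 4) = (6/10)(4/10)(4/10)(6/10) = 0.0576; P(data | r = 6) = (4/10)(6/10)(6/10)(4/10) = 0.0576; P(data | r = 8) = (2/10)(8/10)(8/10)(2/10) = 0.0256.
Weighting by the prior gives 1/5 · 0.0256 = 0.00512, 1/5 · 0.0441 = 0.00882, 1/5 · 0.0576 = 0.01152, 1/5 · 0.0576 = 0.01152, 1/5 · 0.0256 = 0.00512; with total 0.0421.
Therefore the posterior P(r = 2 | data) = (0.00512) / (0.0421) = 0.12162.

0.122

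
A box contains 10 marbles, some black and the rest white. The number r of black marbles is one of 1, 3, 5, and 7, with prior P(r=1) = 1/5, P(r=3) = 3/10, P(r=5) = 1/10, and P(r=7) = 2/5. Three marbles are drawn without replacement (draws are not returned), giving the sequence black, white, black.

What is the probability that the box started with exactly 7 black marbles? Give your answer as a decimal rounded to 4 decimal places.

0.6904

Under each hypothesis, the probability of the observed sequence is: P(data | r = 1) = (1/10)(9/9)(0/8) = 0; P(data | r = 3) = (3/10)(7/9)(2/8) = 7/120; P(data | r = 5) = (5/10)(5/9)(4/8) = 5/36; P(data | r = 7) = (7/10)(3/9)(6/8) = 7/40.
Weighting by the prior gives 1/5 · 0 = 0, 3/10 · 7/120 = 7/400, 1/10 · 5/36 = 1/72, 2/5 · 7/40 = 7/100; summing to 73/720.
So P(r = 7 | data) = (7/100) / (73/720) = 252/365.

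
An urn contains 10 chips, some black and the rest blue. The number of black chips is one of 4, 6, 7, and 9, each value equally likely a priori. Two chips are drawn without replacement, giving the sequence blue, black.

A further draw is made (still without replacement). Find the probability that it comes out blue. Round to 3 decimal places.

0.375

For each hypothesis, P(data | H) works out to: P(data | r = 4) = (6/10)(4/9) = 4/15; P(data | r = 6) = (4/10)(6/9) = 4/15; P(data | r = 7) = (3/10)(7/9) = 7/30; P(data | r = 9) = (1/10)(9/9) = 1/10.
The prior-weighted likelihoods are 1/4 · 4/15 = 1/15, 1/4 · 4/15 = 1/15, 1/4 · 7/30 = 7/120, 1/4 · 1/10 = 1/40; summing to 13/60.
Dividing through by the total gives posterior P(r = 4 | data) = 4/13, P(r = 6 | data) = 4/13, P(r = 7 | data) = 7/26, P(r = 9 | data) = 3/26.
The predictive probability is P(blue next | data) = (5/8)(4/13) + (3/8)(4/13) + (1/4)(7/26) + (0)(3/26) = 3/8.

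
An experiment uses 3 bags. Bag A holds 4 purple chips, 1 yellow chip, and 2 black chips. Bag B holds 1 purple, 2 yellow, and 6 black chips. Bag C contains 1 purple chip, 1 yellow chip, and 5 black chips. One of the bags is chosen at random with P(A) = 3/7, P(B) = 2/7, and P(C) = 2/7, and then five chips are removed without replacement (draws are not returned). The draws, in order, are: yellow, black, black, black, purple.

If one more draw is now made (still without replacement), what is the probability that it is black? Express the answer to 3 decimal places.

The likelihood of the observed sequence under each hypothesis: P(data | bag A) = (1/7)(2/6)(1/5)(0/4) = 0; P(data | bag B) = (2/9)(6/8)(5/7)(4/6)(1/5) = 1/63; P(data | bag C) = (1/7)(5/6)(4/5)(3/4)(1/3) = 1/42.
The prior-weighted likelihoods are 3/7 · 0 = 0, 2/7 · 1/63 = 2/441, 2/7 · 1/42 = 1/147; these sum to 5/441.
Dividing through by the total gives posterior P(bag A | data) = 0, P(bag B | data) = 2/5, P(bag C | data) = 3/5.
Averaging over the posterior, P(black next | data) = (3/4)(2/5) + (1)(3/5) = 9/10.

0.900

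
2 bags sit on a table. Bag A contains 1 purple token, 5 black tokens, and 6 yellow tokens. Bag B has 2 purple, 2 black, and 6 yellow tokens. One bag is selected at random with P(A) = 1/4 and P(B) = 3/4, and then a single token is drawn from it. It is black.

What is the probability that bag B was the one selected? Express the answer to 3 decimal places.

For each hypothesis, P(data | H) works out to: P(data | bag A) = (5/12) = 5/12; P(data | bag B) = (2/10) = 1/5.
Multiplying each by its prior: 1/4 · 5/12 = 5/48, 3/4 · 1/5 = 3/20; with total 61/240.
By Bayes' rule, P(bag B | data) = (3/20) / (61/240) = 36/61.

0.590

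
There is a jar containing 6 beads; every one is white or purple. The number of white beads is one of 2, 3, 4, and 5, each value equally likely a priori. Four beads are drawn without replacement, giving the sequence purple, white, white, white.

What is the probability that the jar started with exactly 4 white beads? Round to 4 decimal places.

0.3810

Compute the likelihood of the observed sequence for each case: P(data | r = 2) = (4/6)(2/5)(1/4)(0/3) = 0; P(data | r = 3) = (3/6)(3/5)(2/4)(1/3) = 1/20; P(data | r = 4) = (2/6)(4/5)(3/4)(2/3) = 2/15; P(data | r = 5) = (1/6)(5/5)(4/4)(3/3) = 1/6.
Multiplying each by its prior: 1/4 · 0 = 0, 1/4 · 1/20 = 1/80, 1/4 · 2/15 = 1/30, 1/4 · 1/6 = 1/24; summing to 7/80.
So P(r = 4 | data) = (1/30) / (7/80) = 8/21.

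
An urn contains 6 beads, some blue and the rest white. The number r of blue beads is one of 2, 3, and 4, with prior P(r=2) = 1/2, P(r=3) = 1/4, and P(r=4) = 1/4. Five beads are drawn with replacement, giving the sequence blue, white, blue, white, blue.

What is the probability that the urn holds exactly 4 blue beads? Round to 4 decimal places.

Compute the likelihood of the observed sequence for each case: P(data | r = 2) = (2/6)(4/6)(2/6)(4/6)(2/6) = 0.016461; P(data | r = 3) = (3/6)(3/6)(3/6)(3/6)(3/6) = 0.03125; P(data | r = 4) = (4/6)(2/6)(4/6)(2/6)(4/6) = 0.032922.
Weighting by the prior gives 1/2 · 0.016461 = 0.0082305, 1/4 · 0.03125 = 0.0078125, 1/4 · 0.032922 = 0.0082305; with total 0.024273.
By Bayes' rule, P(r = 4 | data) = (0.0082305) / (0.024273) = 0.33907.

0.3391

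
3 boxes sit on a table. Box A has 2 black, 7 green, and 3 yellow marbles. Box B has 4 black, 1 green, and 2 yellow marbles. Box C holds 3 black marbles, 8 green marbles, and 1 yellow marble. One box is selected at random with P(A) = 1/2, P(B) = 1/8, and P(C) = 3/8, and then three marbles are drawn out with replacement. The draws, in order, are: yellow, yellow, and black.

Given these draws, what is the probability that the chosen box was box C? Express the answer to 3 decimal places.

Compute the likelihood of the observed sequence for each case: P(data | box A) = (3/12)(3/12)(2/12) = 0.010417; P(data | box B) = (2/7)(2/7)(4/7) = 0.046647; P(data | box C) = (1/12)(1/12)(3/12) = 0.0017361.
The prior-weighted likelihoods are 1/2 · 0.010417 = 0.0052083, 1/8 · 0.046647 = 0.0058309, 3/8 · 0.0017361 = 0.00065104; with total 0.01169.
By Bayes' rule, P(box C | data) = (0.00065104) / (0.01169) = 0.055691.

0.056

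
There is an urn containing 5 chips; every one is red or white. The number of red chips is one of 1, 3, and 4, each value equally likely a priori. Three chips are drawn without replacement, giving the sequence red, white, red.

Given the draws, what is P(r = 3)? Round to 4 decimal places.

Under each hypothesis, the probability of the observed sequence is: P(data | r = 1) = (1/5)(4/4)(0/3) = 0; P(data | r = 3) = (3/5)(2/4)(2/3) = 1/5; P(data | r = 4) = (4/5)(1/4)(3/3) = 1/5.
Weighting by the prior gives 1/3 · 0 = 0, 1/3 · 1/5 = 1/15, 1/3 · 1/5 = 1/15; summing to 2/15.
By Bayes' rule, P(r = 3 | data) = (1/15) / (2/15) = 1/2.

0.5000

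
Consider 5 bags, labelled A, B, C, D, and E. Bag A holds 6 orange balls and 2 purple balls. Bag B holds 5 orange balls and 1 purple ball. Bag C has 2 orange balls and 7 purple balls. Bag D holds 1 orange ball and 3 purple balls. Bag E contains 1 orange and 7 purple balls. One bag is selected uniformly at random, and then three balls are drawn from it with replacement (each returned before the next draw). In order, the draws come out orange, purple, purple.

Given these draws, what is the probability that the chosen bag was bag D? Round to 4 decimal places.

0.3190

The likelihood of the observed sequence under each hypothesis: P(data | bag A) = (6/8)(2/8)(2/8) = 0.046875; P(data | bag B) = (5/6)(1/6)(1/6) = 0.023148; P(data | bag C) = (2/9)(7/9)(7/9) = 0.13443; P(data | bag D) = (1/4)(3/4)(3/4) = 0.14062; P(data | bag E) = (1/8)(7/8)(7/8) = 0.095703.
The prior-weighted likelihoods are 1/5 · 0.046875 = 0.009375, 1/5 · 0.023148 = 0.0046296, 1/5 · 0.13443 = 0.026886, 1/5 · 0.14062 = 0.028125, 1/5 · 0.095703 = 0.019141; with total 0.088156.
Hence P(bag D | data) = (0.028125) / (0.088156) = 0.31904.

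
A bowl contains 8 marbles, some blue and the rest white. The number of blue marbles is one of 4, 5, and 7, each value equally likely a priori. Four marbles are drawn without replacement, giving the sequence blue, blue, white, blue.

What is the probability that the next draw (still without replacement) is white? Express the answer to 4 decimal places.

0.3333

Compute the likelihood of the observed sequence for each case: P(data | r = 4) = (4/8)(3/7)(4/6)(2/5) = 2/35; P(data | r = 5) = (5/8)(4/7)(3/6)(3/5) = 3/28; P(data | r = 7) = (7/8)(6/7)(1/6)(5/5) = 1/8.
The prior-weighted likelihoods are 1/3 · 2/35 = 2/105, 1/3 · 3/28 = 1/28, 1/3 · 1/8 = 1/24; summing to 27/280.
The posterior is then P(r = 4 | data) = 16/81, P(r = 5 | data) = 10/27, P(r = 7 | data) = 35/81.
The predictive probability is P(white next | data) = (3/4)(16/81) + (1/2)(10/27) + (0)(35/81) = 1/3.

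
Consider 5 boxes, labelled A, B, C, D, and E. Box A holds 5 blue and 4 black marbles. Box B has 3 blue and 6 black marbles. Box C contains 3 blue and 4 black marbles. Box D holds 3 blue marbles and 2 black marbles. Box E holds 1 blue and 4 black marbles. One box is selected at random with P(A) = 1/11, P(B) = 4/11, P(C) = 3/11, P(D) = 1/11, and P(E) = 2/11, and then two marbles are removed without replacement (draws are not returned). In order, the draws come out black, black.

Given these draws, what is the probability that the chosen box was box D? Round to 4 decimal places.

Compute the likelihood of the observed sequence for each case: P(data | box A) = (4/9)(3/8) = 0.16667; P(data | box B) = (6/9)(5/8) = 0.41667; P(data | box C) = (4/7)(3/6) = 0.28571; P(data | box D) = (2/5)(1/4) = 0.1; P(data | box E) = (4/5)(3/4) = 0.6.
Weighting by the prior gives 1/11 · 0.16667 = 0.015152, 4/11 · 0.41667 = 0.15152, 3/11 · 0.28571 = 0.077922, 1/11 · 0.1 = 0.0090909, 2/11 · 0.6 = 0.10909; with total 0.36277.
So P(box D | data) = (0.0090909) / (0.36277) = 0.02506.

0.0251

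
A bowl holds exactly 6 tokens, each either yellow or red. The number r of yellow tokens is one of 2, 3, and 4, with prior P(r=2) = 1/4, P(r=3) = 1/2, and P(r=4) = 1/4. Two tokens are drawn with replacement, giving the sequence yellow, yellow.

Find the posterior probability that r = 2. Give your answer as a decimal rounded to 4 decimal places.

Under each hypothesis, the probability of the observed sequence is: P(data | r = 2) = (2/6)(2/6) = 1/9; P(data | r = 3) = (3/6)(3/6) = 1/4; P(data | r = 4) = (4/6)(4/6) = 4/9.
Multiplying each by its prior: 1/4 · 1/9 = 1/36, 1/2 · 1/4 = 1/8, 1/4 · 4/9 = 1/9; with total 19/72.
Hence P(r = 2 | data) = (1/36) / (19/72) = 2/19.

0.1053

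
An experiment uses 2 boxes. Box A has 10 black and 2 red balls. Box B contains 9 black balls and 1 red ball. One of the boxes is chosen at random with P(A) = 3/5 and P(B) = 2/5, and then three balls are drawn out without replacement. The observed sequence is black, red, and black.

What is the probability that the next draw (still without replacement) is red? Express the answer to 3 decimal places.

0.075

For each hypothesis, P(data | H) works out to: P(data | box A) = (10/12)(2/11)(9/10) = 3/22; P(data | box B) = (9/10)(1/9)(8/8) = 1/10.
Multiplying each by its prior: 3/5 · 3/22 = 9/110, 2/5 · 1/10 = 1/25; summing to 67/550.
The posterior is then P(box A | data) = 45/67, P(box B | data) = 22/67.
The predictive probability is P(red next | data) = (1/9)(45/67) + (0)(22/67) = 5/67.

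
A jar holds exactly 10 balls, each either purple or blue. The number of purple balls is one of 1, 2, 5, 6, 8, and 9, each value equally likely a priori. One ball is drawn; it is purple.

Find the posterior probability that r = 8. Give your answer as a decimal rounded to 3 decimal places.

0.258

Under each hypothesis, the probability of this draw is: P(data | r = 1) = (1/10) = 1/10; P(data | r = 2) = (2/10) = 1/5; P(data | r = 5) = (5/10) = 1/2; P(data | r = 6) = (6/10) = 3/5; P(data | r = 8) = (8/10) = 4/5; P(data | r = 9) = (9/10) = 9/10.
Weighting by the prior gives 1/6 · 1/10 = 1/60, 1/6 · 1/5 = 1/30, 1/6 · 1/2 = 1/12, 1/6 · 3/5 = 1/10, 1/6 · 4/5 = 2/15, 1/6 · 9/10 = 3/20; with total 31/60.
Therefore the posterior P(r = 8 | data) = (2/15) / (31/60) = 8/31.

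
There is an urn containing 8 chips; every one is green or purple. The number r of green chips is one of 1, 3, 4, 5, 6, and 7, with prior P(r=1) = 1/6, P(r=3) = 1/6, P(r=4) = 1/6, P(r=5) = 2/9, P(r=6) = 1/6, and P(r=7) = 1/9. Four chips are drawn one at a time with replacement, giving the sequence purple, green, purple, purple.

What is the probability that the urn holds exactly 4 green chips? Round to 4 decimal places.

0.2122

The likelihood of the observed sequence under each hypothesis: P(data | r = 1) = (7/8)(1/8)(7/8)(7/8) = 0.08374; P(data | r = 3) = (5/8)(3/8)(5/8)(5/8) = 0.091553; P(data | r = 4) = (4/8)(4/8)(4/8)(4/8) = 0.0625; P(data | r = 5) = (3/8)(5/8)(3/8)(3/8) = 0.032959; P(data | r = 6) = (2/8)(6/8)(2/8)(2/8) = 0.011719; P(data | r = 7) = (1/8)(7/8)(1/8)(1/8) = 0.001709.
Multiplying each by its prior: 1/6 · 0.08374 = 0.013957, 1/6 · 0.091553 = 0.015259, 1/6 · 0.0625 = 0.010417, 2/9 · 0.032959 = 0.0073242, 1/6 · 0.011719 = 0.0019531, 1/9 · 0.001709 = 0.00018989; summing to 0.049099.
So P(r = 4 | data) = (0.010417) / (0.049099) = 0.21215.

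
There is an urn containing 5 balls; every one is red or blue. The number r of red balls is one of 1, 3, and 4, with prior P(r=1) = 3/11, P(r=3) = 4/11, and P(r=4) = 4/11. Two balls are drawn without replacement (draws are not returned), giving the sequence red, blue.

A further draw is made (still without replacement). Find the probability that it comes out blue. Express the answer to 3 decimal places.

0.385

Compute the likelihood of the observed sequence for each case: P(data | r = 1) = (1/5)(4/4) = 1/5; P(data | r = 3) = (3/5)(2/4) = 3/10; P(data | r = 4) = (4/5)(1/4) = 1/5.
Multiplying each by its prior: 3/11 · 1/5 = 3/55, 4/11 · 3/10 = 6/55, 4/11 · 1/5 = 4/55; with total 13/55.
Dividing through by the total gives posterior P(r = 1 | data) = 3/13, P(r = 3 | data) = 6/13, P(r = 4 | data) = 4/13.
The predictive probability is P(blue next | data) = (1)(3/13) + (1/3)(6/13) + (0)(4/13) = 5/13.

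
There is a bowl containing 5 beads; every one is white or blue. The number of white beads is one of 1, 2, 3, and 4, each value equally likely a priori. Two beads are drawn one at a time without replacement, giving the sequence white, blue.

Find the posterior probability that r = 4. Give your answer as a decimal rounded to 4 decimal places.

0.2000

For each hypothesis, P(data | H) works out to: P(data | r = 1) = (1/5)(4/4) = 1/5; P(data | r = 2) = (2/5)(3/4) = 3/10; P(data | r = 3) = (3/5)(2/4) = 3/10; P(data | r = 4) = (4/5)(1/4) = 1/5.
Multiplying each by its prior: 1/4 · 1/5 = 1/20, 1/4 · 3/10 = 3/40, 1/4 · 3/10 = 3/40, 1/4 · 1/5 = 1/20; these sum to 1/4.
Hence P(r = 4 | data) = (1/20) / (1/4) = 1/5.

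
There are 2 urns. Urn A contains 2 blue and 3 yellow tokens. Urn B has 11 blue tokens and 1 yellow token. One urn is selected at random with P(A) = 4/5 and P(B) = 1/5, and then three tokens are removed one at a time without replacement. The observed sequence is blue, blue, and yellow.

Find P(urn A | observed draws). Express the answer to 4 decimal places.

The likelihood of the observed sequence under each hypothesis: P(data | urn A) = (2/5)(1/4)(3/3) = 1/10; P(data | urn B) = (11/12)(10/11)(1/10) = 1/12.
Multiplying each by its prior: 4/5 · 1/10 = 2/25, 1/5 · 1/12 = 1/60; summing to 29/300.
By Bayes' rule, P(urn A | data) = (2/25) / (29/300) = 24/29.

0.8276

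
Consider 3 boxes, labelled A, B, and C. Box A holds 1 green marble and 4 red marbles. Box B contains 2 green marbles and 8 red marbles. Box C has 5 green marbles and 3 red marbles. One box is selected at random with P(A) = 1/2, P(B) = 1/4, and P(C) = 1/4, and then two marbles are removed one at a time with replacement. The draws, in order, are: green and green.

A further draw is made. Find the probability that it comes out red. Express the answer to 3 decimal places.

The likelihood of the observed sequence under each hypothesis: P(data | box A) = (1/5)(1/5) = 0.04; P(data | box B) = (2/10)(2/10) = 0.04; P(data | box C) = (5/8)(5/8) = 0.39062.
Multiplying each by its prior: 1/2 · 0.04 = 0.02, 1/4 · 0.04 = 0.01, 1/4 · 0.39062 = 0.097656; with total 0.12766.
Normalising, the posterior is P(box A | data) = 0.15667, P(box B | data) = 0.078335, P(box C | data) = 0.76499.
So P(red next | data) = Σ P(red next | H) P(H | data) = (4/5)(0.15667) + (4/5)(0.078335) + (3/8)(0.76499) = 0.47488.

0.475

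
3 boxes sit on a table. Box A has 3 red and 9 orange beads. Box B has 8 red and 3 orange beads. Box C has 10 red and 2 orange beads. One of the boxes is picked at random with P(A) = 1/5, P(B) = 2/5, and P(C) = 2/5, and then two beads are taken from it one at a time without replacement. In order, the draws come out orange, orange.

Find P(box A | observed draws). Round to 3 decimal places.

0.796

For each hypothesis, P(data | H) works out to: P(data | box A) = (9/12)(8/11) = 6/11; P(data | box B) = (3/11)(2/10) = 3/55; P(data | box C) = (2/12)(1/11) = 1/66.
Multiplying each by its prior: 1/5 · 6/11 = 6/55, 2/5 · 3/55 = 6/275, 2/5 · 1/66 = 1/165; summing to 113/825.
So P(box A | data) = (6/55) / (113/825) = 90/113.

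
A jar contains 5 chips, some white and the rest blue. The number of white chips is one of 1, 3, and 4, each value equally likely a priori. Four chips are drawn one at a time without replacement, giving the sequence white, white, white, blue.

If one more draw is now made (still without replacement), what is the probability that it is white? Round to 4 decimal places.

0.6667

Compute the likelihood of the observed sequence for each case: P(data | r = 1) = (1/5)(0/4) = 0; P(data | r = 3) = (3/5)(2/4)(1/3)(2/2) = 1/10; P(data | r = 4) = (4/5)(3/4)(2/3)(1/2) = 1/5.
Multiplying each by its prior: 1/3 · 0 = 0, 1/3 · 1/10 = 1/30, 1/3 · 1/5 = 1/15; with total 1/10.
The posterior is then P(r = 1 | data) = 0, P(r = 3 | data) = 1/3, P(r = 4 | data) = 2/3.
So P(white next | data) = Σ P(white next | H) P(H | data) = (0)(1/3) + (1)(2/3) = 2/3.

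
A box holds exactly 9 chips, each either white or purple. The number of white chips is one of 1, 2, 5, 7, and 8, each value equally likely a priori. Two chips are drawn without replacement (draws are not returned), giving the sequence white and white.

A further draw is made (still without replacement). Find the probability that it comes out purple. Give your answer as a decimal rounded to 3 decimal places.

For each hypothesis, P(data | H) works out to: P(data | r = 1) = (1/9)(0/8) = 0; P(data | r = 2) = (2/9)(1/8) = 1/36; P(data | r = 5) = (5/9)(4/8) = 5/18; P(data | r = 7) = (7/9)(6/8) = 7/12; P(data | r = 8) = (8/9)(7/8) = 7/9.
Weighting by the prior gives 1/5 · 0 = 0, 1/5 · 1/36 = 1/180, 1/5 · 5/18 = 1/18, 1/5 · 7/12 = 7/60, 1/5 · 7/9 = 7/45; with total 1/3.
Dividing through by the total gives posterior P(r = 1 | data) = 0, P(r = 2 | data) = 1/60, P(r = 5 | data) = 1/6, P(r = 7 | data) = 7/20, P(r = 8 | data) = 7/15.
Averaging over the posterior, P(purple next | data) = (1)(1/60) + (4/7)(1/6) + (2/7)(7/20) + (1/7)(7/15) = 39/140.

0.279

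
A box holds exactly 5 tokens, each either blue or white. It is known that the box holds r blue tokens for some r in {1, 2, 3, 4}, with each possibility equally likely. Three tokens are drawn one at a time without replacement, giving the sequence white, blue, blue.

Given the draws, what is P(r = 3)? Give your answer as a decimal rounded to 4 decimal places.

The likelihood of the observed sequence under each hypothesis: P(data | r = 1) = (4/5)(1/4)(0/3) = 0; P(data | r = 2) = (3/5)(2/4)(1/3) = 1/10; P(data | r = 3) = (2/5)(3/4)(2/3) = 1/5; P(data | r = 4) = (1/5)(4/4)(3/3) = 1/5.
The prior-weighted likelihoods are 1/4 · 0 = 0, 1/4 · 1/10 = 1/40, 1/4 · 1/5 = 1/20, 1/4 · 1/5 = 1/20; with total 1/8.
By Bayes' rule, P(r = 3 | data) = (1/20) / (1/8) = 2/5.

0.4000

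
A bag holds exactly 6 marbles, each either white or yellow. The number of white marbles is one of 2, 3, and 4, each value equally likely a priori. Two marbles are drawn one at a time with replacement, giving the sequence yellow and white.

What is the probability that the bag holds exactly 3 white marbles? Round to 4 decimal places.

0.3600

For each hypothesis, P(data | H) works out to: P(data | r = 2) = (4/6)(2/6) = 2/9; P(data | r = 3) = (3/6)(3/6) = 1/4; P(data | r = 4) = (2/6)(4/6) = 2/9.
Multiplying each by its prior: 1/3 · 2/9 = 2/27, 1/3 · 1/4 = 1/12, 1/3 · 2/9 = 2/27; these sum to 25/108.
Hence P(r = 3 | data) = (1/12) / (25/108) = 9/25.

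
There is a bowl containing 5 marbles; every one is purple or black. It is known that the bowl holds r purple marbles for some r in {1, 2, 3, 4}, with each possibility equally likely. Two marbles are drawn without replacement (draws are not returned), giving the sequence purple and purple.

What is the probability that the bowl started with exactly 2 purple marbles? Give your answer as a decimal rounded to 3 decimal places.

0.100

Under each hypothesis, the probability of the observed sequence is: P(data | r = 1) = (1/5)(0/4) = 0; P(data | r = 2) = (2/5)(1/4) = 1/10; P(data | r = 3) = (3/5)(2/4) = 3/10; P(data | r = 4) = (4/5)(3/4) = 3/5.
Multiplying each by its prior: 1/4 · 0 = 0, 1/4 · 1/10 = 1/40, 1/4 · 3/10 = 3/40, 1/4 · 3/5 = 3/20; these sum to 1/4.
Therefore the posterior P(r = 2 | data) = (1/40) / (1/4) = 1/10.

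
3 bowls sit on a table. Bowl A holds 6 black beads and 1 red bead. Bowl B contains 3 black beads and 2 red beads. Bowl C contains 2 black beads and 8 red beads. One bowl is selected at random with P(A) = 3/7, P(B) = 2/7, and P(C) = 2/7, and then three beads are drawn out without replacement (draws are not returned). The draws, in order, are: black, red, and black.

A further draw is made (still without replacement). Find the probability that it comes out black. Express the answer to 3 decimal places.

0.720

Under each hypothesis, the probability of the observed sequence is: P(data | bowl A) = (6/7)(1/6)(5/5) = 1/7; P(data | bowl B) = (3/5)(2/4)(2/3) = 1/5; P(data | bowl C) = (2/10)(8/9)(1/8) = 1/45.
Multiplying each by its prior: 3/7 · 1/7 = 3/49, 2/7 · 1/5 = 2/35, 2/7 · 1/45 = 2/315; summing to 55/441.
Normalising, the posterior is P(bowl A | data) = 27/55, P(bowl B | data) = 126/275, P(bowl C | data) = 14/275.
Averaging over the posterior, P(black next | data) = (1)(27/55) + (1/2)(126/275) + (0)(14/275) = 18/25.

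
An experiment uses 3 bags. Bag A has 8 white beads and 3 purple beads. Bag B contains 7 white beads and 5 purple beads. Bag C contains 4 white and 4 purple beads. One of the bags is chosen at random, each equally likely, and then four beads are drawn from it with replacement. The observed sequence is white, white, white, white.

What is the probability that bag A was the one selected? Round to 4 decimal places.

0.6108

For each hypothesis, P(data | H) works out to: P(data | bag A) = (8/11)(8/11)(8/11)(8/11) = 0.27976; P(data | bag B) = (7/12)(7/12)(7/12)(7/12) = 0.11579; P(data | bag C) = (4/8)(4/8)(4/8)(4/8) = 0.0625.
Weighting by the prior gives 1/3 · 0.27976 = 0.093254, 1/3 · 0.11579 = 0.038596, 1/3 · 0.0625 = 0.020833; with total 0.15268.
Therefore the posterior P(bag A | data) = (0.093254) / (0.15268) = 0.61077.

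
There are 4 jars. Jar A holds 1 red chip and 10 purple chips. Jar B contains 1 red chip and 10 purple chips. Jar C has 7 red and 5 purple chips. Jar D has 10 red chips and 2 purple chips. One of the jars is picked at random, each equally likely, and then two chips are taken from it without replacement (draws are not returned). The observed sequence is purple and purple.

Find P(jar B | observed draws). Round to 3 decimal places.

0.454

The likelihood of the observed sequence under each hypothesis: P(data | jar A) = (10/11)(9/10) = 9/11; P(data | jar B) = (10/11)(9/10) = 9/11; P(data | jar C) = (5/12)(4/11) = 5/33; P(data | jar D) = (2/12)(1/11) = 1/66.
Weighting by the prior gives 1/4 · 9/11 = 9/44, 1/4 · 9/11 = 9/44, 1/4 · 5/33 = 5/132, 1/4 · 1/66 = 1/264; these sum to 119/264.
So P(jar B | data) = (9/44) / (119/264) = 54/119.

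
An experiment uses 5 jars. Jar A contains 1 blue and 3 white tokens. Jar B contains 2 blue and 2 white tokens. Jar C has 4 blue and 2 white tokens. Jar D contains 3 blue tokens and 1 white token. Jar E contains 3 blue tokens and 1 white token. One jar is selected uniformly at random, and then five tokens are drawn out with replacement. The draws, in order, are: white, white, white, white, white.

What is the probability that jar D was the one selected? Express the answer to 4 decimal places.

For each hypothesis, P(data | H) works out to: P(data | jar A) = (3/4)(3/4)(3/4)(3/4)(3/4) = 0.2373; P(data | jar B) = (2/4)(2/4)(2/4)(2/4)(2/4) = 0.03125; P(data | jar C) = (2/6)(2/6)(2/6)(2/6)(2/6) = 0.0041152; P(data | jar D) = (1/4)(1/4)(1/4)(1/4)(1/4) = 0.00097656; P(data | jar E) = (1/4)(1/4)(1/4)(1/4)(1/4) = 0.00097656.
Multiplying each by its prior: 1/5 · 0.2373 = 0.047461, 1/5 · 0.03125 = 0.00625, 1/5 · 0.0041152 = 0.00082305, 1/5 · 0.00097656 = 0.00019531, 1/5 · 0.00097656 = 0.00019531; with total 0.054925.
Hence P(jar D | data) = (0.00019531) / (0.054925) = 0.003556.

0.0036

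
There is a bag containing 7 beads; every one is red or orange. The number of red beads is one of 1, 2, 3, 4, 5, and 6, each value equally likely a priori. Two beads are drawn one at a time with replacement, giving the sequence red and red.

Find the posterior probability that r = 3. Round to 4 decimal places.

0.0989

Compute the likelihood of the observed sequence for each case: P(data | r = 1) = (1/7)(1/7) = 1/49; P(data | r = 2) = (2/7)(2/7) = 4/49; P(data | r = 3) = (3/7)(3/7) = 9/49; P(data | r = 4) = (4/7)(4/7) = 16/49; P(data | r = 5) = (5/7)(5/7) = 25/49; P(data | r = 6) = (6/7)(6/7) = 36/49.
Multiplying each by its prior: 1/6 · 1/49 = 1/294, 1/6 · 4/49 = 2/147, 1/6 · 9/49 = 3/98, 1/6 · 16/49 = 8/147, 1/6 · 25/49 = 25/294, 1/6 · 36/49 = 6/49; with total 13/42.
Hence P(r = 3 | data) = (3/98) / (13/42) = 9/91.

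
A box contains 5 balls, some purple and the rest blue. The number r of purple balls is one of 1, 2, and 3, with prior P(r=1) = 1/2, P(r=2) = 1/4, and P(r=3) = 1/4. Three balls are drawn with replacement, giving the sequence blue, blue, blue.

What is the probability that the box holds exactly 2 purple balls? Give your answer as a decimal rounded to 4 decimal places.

0.1656

Compute the likelihood of the observed sequence for each case: P(data | r = 1) = (4/5)(4/5)(4/5) = 64/125; P(data | r = 2) = (3/5)(3/5)(3/5) = 27/125; P(data | r = 3) = (2/5)(2/5)(2/5) = 8/125.
The prior-weighted likelihoods are 1/2 · 64/125 = 32/125, 1/4 · 27/125 = 27/500, 1/4 · 8/125 = 2/125; with total 163/500.
By Bayes' rule, P(r = 2 | data) = (27/500) / (163/500) = 27/163.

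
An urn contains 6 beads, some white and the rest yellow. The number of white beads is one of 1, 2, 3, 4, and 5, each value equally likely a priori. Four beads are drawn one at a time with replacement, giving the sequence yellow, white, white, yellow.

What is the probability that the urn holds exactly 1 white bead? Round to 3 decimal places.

Under each hypothesis, the probability of the observed sequence is: P(data | r = 1) = (5/6)(1/6)(1/6)(5/6) = 0.01929; P(data | r = 2) = (4/6)(2/6)(2/6)(4/6) = 0.049383; P(data | r = 3) = (3/6)(3/6)(3/6)(3/6) = 0.0625; P(data | r = 4) = (2/6)(4/6)(4/6)(2/6) = 0.049383; P(data | r = 5) = (1/6)(5/6)(5/6)(1/6) = 0.01929.
Weighting by the prior gives 1/5 · 0.01929 = 0.003858, 1/5 · 0.049383 = 0.0098765, 1/5 · 0.0625 = 0.0125, 1/5 · 0.049383 = 0.0098765, 1/5 · 0.01929 = 0.003858; with total 0.039969.
Therefore the posterior P(r = 1 | data) = (0.003858) / (0.039969) = 0.096525.

0.097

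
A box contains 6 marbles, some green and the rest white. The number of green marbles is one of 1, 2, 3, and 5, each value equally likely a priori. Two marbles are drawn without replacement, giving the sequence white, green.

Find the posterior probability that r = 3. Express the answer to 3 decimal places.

Compute the likelihood of the observed sequence for each case: P(data | r = 1) = (5/6)(1/5) = 1/6; P(data | r = 2) = (4/6)(2/5) = 4/15; P(data | r = 3) = (3/6)(3/5) = 3/10; P(data | r = 5) = (1/6)(5/5) = 1/6.
Weighting by the prior gives 1/4 · 1/6 = 1/24, 1/4 · 4/15 = 1/15, 1/4 · 3/10 = 3/40, 1/4 · 1/6 = 1/24; with total 9/40.
So P(r = 3 | data) = (3/40) / (9/40) = 1/3.

0.333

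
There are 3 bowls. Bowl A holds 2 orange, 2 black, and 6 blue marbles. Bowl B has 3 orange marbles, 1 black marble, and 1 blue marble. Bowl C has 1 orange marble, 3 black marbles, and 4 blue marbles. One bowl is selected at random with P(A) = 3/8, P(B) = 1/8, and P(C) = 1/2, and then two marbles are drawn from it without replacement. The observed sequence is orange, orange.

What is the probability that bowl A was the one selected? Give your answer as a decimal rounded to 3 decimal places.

0.182

For each hypothesis, P(data | H) works out to: P(data | bowl A) = (2/10)(1/9) = 1/45; P(data | bowl B) = (3/5)(2/4) = 3/10; P(data | bowl C) = (1/8)(0/7) = 0.
Weighting by the prior gives 3/8 · 1/45 = 1/120, 1/8 · 3/10 = 3/80, 1/2 · 0 = 0; these sum to 11/240.
Therefore the posterior P(bowl A | data) = (1/120) / (11/240) = 2/11.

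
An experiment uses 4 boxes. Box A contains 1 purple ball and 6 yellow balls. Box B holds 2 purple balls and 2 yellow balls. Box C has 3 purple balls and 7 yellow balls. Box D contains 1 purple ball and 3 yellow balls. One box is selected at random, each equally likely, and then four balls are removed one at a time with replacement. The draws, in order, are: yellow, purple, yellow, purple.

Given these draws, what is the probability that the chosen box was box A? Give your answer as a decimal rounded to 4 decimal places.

0.0957

For each hypothesis, P(data | H) works out to: P(data | box A) = (6/7)(1/7)(6/7)(1/7) = 0.014994; P(data | box B) = (2/4)(2/4)(2/4)(2/4) = 0.0625; P(data | box C) = (7/10)(3/10)(7/10)(3/10) = 0.0441; P(data | box D) = (3/4)(1/4)(3/4)(1/4) = 0.035156.
The prior-weighted likelihoods are 1/4 · 0.014994 = 0.0037484, 1/4 · 0.0625 = 0.015625, 1/4 · 0.0441 = 0.011025, 1/4 · 0.035156 = 0.0087891; with total 0.039188.
By Bayes' rule, P(box A | data) = (0.0037484) / (0.039188) = 0.095654.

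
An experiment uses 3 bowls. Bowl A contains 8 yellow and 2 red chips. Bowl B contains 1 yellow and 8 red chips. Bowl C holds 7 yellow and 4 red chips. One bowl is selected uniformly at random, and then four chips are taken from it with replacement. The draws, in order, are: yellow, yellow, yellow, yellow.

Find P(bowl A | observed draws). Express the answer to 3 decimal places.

Under each hypothesis, the probability of the observed sequence is: P(data | bowl A) = (8/10)(8/10)(8/10)(8/10) = 0.4096; P(data | bowl B) = (1/9)(1/9)(1/9)(1/9) = 0.00015242; P(data | bowl C) = (7/11)(7/11)(7/11)(7/11) = 0.16399.
Weighting by the prior gives 1/3 · 0.4096 = 0.13653, 1/3 · 0.00015242 = 5.0805e-05, 1/3 · 0.16399 = 0.054664; these sum to 0.19125.
So P(bowl A | data) = (0.13653) / (0.19125) = 0.71391.

0.714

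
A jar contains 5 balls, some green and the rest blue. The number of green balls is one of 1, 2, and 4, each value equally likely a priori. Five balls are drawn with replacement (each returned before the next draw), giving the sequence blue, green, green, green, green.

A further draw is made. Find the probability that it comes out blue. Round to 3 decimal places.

0.270

Under each hypothesis, the probability of the observed sequence is: P(data | r = 1) = (4/5)(1/5)(1/5)(1/5)(1/5) = 0.00128; P(data | r = 2) = (3/5)(2/5)(2/5)(2/5)(2/5) = 0.01536; P(data | r = 4) = (1/5)(4/5)(4/5)(4/5)(4/5) = 0.08192.
Multiplying each by its prior: 1/3 · 0.00128 = 0.00042667, 1/3 · 0.01536 = 0.00512, 1/3 · 0.08192 = 0.027307; these sum to 0.032853.
The posterior is then P(r = 1 | data) = 0.012987, P(r = 2 | data) = 0.15584, P(r = 4 | data) = 0.83117.
So P(blue next | data) = Σ P(blue next | H) P(H | data) = (4/5)(0.012987) + (3/5)(0.15584) + (1/5)(0.83117) = 0.27013.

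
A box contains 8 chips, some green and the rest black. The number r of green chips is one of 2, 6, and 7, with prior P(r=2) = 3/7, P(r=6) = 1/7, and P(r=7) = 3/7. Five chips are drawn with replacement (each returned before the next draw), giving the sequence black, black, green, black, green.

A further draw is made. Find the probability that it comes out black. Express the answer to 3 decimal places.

Under each hypothesis, the probability of the observed sequence is: P(data | r = 2) = (6/8)(6/8)(2/8)(6/8)(2/8) = 0.026367; P(data | r = 6) = (2/8)(2/8)(6/8)(2/8)(6/8) = 0.0087891; P(data | r = 7) = (1/8)(1/8)(7/8)(1/8)(7/8) = 0.0014954.
Weighting by the prior gives 3/7 · 0.026367 = 0.0113, 1/7 · 0.0087891 = 0.0012556, 3/7 · 0.0014954 = 0.00064087; these sum to 0.013197.
The posterior is then P(r = 2 | data) = 0.85629, P(r = 6 | data) = 0.095144, P(r = 7 | data) = 0.048563.
The predictive probability is P(black next | data) = (3/4)(0.85629) + (1/4)(0.095144) + (1/8)(0.048563) = 0.67208.

0.672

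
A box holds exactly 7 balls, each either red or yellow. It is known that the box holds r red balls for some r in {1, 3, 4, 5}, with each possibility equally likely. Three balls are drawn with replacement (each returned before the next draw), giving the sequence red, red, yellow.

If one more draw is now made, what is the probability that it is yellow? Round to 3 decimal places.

The likelihood of the observed sequence under each hypothesis: P(data | r = 1) = (1/7)(1/7)(6/7) = 6/343; P(data | r = 3) = (3/7)(3/7)(4/7) = 36/343; P(data | r = 4) = (4/7)(4/7)(3/7) = 48/343; P(data | r = 5) = (5/7)(5/7)(2/7) = 50/343.
Multiplying each by its prior: 1/4 · 6/343 = 3/686, 1/4 · 36/343 = 9/343, 1/4 · 48/343 = 12/343, 1/4 · 50/343 = 25/686; these sum to 5/49.
Normalising, the posterior is P(r = 1 | data) = 3/70, P(r = 3 | data) = 9/35, P(r = 4 | data) = 12/35, P(r = 5 | data) = 5/14.
So P(yellow next | data) = Σ P(yellow next | H) P(H | data) = (6/7)(3/70) + (4/7)(9/35) + (3/7)(12/35) + (2/7)(5/14) = 106/245.

0.433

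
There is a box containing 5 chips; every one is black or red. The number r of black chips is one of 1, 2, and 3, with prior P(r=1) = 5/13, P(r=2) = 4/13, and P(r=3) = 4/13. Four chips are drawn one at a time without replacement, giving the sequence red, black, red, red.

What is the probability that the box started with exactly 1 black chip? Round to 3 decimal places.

0.714

For each hypothesis, P(data | H) works out to: P(data | r = 1) = (4/5)(1/4)(3/3)(2/2) = 1/5; P(data | r = 2) = (3/5)(2/4)(2/3)(1/2) = 1/10; P(data | r = 3) = (2/5)(3/4)(1/3)(0/2) = 0.
The prior-weighted likelihoods are 5/13 · 1/5 = 1/13, 4/13 · 1/10 = 2/65, 4/13 · 0 = 0; summing to 7/65.
Therefore the posterior P(r = 1 | data) = (1/13) / (7/65) = 5/7.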